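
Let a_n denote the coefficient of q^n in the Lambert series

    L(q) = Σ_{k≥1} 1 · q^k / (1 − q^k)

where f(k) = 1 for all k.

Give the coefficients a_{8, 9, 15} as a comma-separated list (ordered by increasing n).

4, 3, 4

n=8: 1·8 2·4 4·2 8·1  f→[1+1+1+1]=4
[q^9] f(1)=1,f(3)=1,f(9)=1 ⇒ 3
d|15:{15,5,3,1}  Σf=1+1+1+1=4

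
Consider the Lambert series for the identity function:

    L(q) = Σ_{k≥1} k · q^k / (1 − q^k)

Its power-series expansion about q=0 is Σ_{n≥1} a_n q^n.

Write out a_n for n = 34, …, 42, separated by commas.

54, 48, 91, 38, 60, 56, 90, 42, 96

[q^34] f(1)=1,f(2)=2,f(17)=17,f(34)=34 ⇒ 54
[q^35] f(1)=1,f(5)=5,f(7)=7,f(35)=35 ⇒ 48
d|36:{1,2,3,4,6,9,12,18,36}  Σf=1+2+3+4+6+9+12+18+36=91
[q^37] f(37)=37,f(1)=1 ⇒ 38
q^38  k|38↦f(k): 1:1 2:2 19:19 38:38  a_38=60
q^39  k|39↦f(k): 39:39 13:13 3:3 1:1  a_39=56
q^40  k|40↦f(k): 40:40 20:20 10:10 8:8 5:5 4:4 2:2 1:1  a_40=90
q^41  k|41↦f(k): 1:1 41:41  a_41=42
n=42: 42·1 21·2 14·3 7·6 6·7 3·14 2·21 1·42  f→[42+21+14+7+6+3+2+1]=96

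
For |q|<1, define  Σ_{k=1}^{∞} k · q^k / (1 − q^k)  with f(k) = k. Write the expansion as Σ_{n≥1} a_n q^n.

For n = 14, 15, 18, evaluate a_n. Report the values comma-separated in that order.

[q^14] f(1)=1,f(2)=2,f(7)=7,f(14)=14 ⇒ 24
d|15:{15,5,3,1}  Σf=15+5+3+1=24
[q^18] f(1)=1,f(2)=2,f(3)=3,f(6)=6,f(9)=9,f(18)=18 ⇒ 39

24, 24, 39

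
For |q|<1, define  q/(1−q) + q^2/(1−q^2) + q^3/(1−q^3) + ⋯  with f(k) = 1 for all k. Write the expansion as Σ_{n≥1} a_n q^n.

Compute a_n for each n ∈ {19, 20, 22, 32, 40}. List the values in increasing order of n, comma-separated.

2, 6, 4, 6, 8

n=19: 19·1 1·19  f→[1+1]=2
n=20: 1·20 2·10 4·5 5·4 10·2 20·1  f→[1+1+1+1+1+1]=6
n=22: 22·1 11·2 2·11 1·22  f→[1+1+1+1]=4
q^32  k|32↦f(k): 32:1 16:1 8:1 4:1 2:1 1:1  a_32=6
q^40  k|40↦f(k): 1:1 2:1 4:1 5:1 8:1 10:1 20:1 40:1  a_40=8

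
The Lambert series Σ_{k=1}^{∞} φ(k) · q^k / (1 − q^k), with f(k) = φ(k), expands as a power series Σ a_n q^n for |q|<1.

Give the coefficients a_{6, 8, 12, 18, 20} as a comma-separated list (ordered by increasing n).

[q^6] φ(6)=2,φ(3)=2,φ(2)=1,φ(1)=1 ⇒ 6
q^8  k|8↦φ(k): 1:1 2:1 4:2 8:4  a_8=8
[q^12] φ(1)=1,φ(2)=1,φ(3)=2,φ(4)=2,φ(6)=2,φ(12)=4 ⇒ 12
d|18:{1,2,3,6,9,18}  Σφ=1+1+2+2+6+6=18
q^20  k|20↦φ(k): 20:8 10:4 5:4 4:2 2:1 1:1  a_20=20

6, 8, 12, 18, 20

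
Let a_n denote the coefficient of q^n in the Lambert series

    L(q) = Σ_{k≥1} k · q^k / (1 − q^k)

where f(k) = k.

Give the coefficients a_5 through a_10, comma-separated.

6, 12, 8, 15, 13, 18

d|5:{1,5}  Σf=1+5=6
d|6:{1,2,3,6}  Σf=1+2+3+6=12
d|7:{1,7}  Σf=1+7=8
[q^8] f(1)=1,f(2)=2,f(4)=4,f(8)=8 ⇒ 15
q^9  k|9↦f(k): 1:1 3:3 9:9  a_9=13
n=10: 1·10 2·5 5·2 10·1  f→[1+2+5+10]=18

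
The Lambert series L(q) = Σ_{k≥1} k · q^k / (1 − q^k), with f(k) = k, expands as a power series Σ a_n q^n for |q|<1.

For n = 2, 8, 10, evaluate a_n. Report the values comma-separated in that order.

n=2: 1·2 2·1  f→[1+2]=3
[q^8] f(1)=1,f(2)=2,f(4)=4,f(8)=8 ⇒ 15
q^10  k|10↦f(k): 10:10 5:5 2:2 1:1  a_10=18

3, 15, 18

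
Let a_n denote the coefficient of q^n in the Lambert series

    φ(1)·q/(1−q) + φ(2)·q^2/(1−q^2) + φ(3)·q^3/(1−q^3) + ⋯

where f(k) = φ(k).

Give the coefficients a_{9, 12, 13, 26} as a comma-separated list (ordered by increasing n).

[q^9] φ(9)=6,φ(3)=2,φ(1)=1 ⇒ 9
q^12  k|12↦φ(k): 12:4 6:2 4:2 3:2 2:1 1:1  a_12=12
[q^13] φ(13)=12,φ(1)=1 ⇒ 13
d|26:{1,2,13,26}  Σφ=1+1+12+12=26

9, 12, 13, 26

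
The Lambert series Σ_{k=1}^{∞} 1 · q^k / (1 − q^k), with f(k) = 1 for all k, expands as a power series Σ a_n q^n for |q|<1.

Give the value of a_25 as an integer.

n=25: 1·25 5·5 25·1  f→[1+1+1]=3

a_25 = 3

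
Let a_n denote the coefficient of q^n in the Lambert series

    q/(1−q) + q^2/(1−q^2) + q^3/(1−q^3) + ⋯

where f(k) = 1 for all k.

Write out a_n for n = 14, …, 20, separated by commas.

q^14  k|14↦f(k): 14:1 7:1 2:1 1:1  a_14=4
[q^15] f(15)=1,f(5)=1,f(3)=1,f(1)=1 ⇒ 4
n=16: 16·1 8·2 4·4 2·8 1·16  f→[1+1+1+1+1]=5
d|17:{17,1}  Σf=1+1=2
q^18  k|18↦f(k): 18:1 9:1 6:1 3:1 2:1 1:1  a_18=6
d|19:{19,1}  Σf=1+1=2
n=20: 20·1 10·2 5·4 4·5 2·10 1·20  f→[1+1+1+1+1+1]=6

4, 4, 5, 2, 6, 2, 6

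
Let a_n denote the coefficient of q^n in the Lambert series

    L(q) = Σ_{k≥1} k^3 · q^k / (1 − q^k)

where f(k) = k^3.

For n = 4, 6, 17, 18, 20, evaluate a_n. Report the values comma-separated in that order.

d|4:{4,2,1}  Σf=64+8+1=73
q^6  k|6↦f(k): 1:1 2:8 3:27 6:216  a_6=252
d|17:{17,1}  Σf=4913+1=4914
q^18  k|18↦f(k): 1:1 2:8 3:27 6:216 9:729 18:5832  a_18=6813
n=20: 1·20 2·10 4·5 5·4 10·2 20·1  f→[1+8+64+125+1000+8000]=9198

73, 252, 4914, 6813, 9198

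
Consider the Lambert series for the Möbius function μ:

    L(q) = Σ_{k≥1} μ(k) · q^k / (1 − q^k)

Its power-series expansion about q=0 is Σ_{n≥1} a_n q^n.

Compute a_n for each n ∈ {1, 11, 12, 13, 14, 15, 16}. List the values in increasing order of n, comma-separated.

1, 0, 0, 0, 0, 0, 0

d|1:{1}  Σμ=1=1
q^11  k|11↦μ(k): 1:1 11:-1  a_11=0
[q^12] μ(1)=1,μ(2)=-1,μ(3)=-1,μ(4)=0,μ(6)=1,μ(12)=0 ⇒ 0
[q^13] μ(1)=1,μ(13)=-1 ⇒ 0
q^14  k|14↦μ(k): 14:1 7:-1 2:-1 1:1  a_14=0
q^15  k|15↦μ(k): 15:1 5:-1 3:-1 1:1  a_15=0
n=16: 1·16 2·8 4·4 8·2 16·1  μ→[1+(-1)+0+0+0]=0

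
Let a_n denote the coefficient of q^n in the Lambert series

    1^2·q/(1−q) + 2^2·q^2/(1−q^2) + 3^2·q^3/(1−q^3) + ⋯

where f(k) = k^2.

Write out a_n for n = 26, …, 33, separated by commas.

850, 820, 1050, 842, 1300, 962, 1365, 1220

[q^26] f(26)=676,f(13)=169,f(2)=4,f(1)=1 ⇒ 850
d|27:{27,9,3,1}  Σf=729+81+9+1=820
q^28  k|28↦f(k): 1:1 2:4 4:16 7:49 14:196 28:784  a_28=1050
[q^29] f(29)=841,f(1)=1 ⇒ 842
[q^30] f(1)=1,f(2)=4,f(3)=9,f(5)=25,f(6)=36,f(10)=100,f(15)=225,f(30)=900 ⇒ 1300
[q^31] f(1)=1,f(31)=961 ⇒ 962
d|32:{1,2,4,8,16,32}  Σf=1+4+16+64+256+1024=1365
q^33  k|33↦f(k): 1:1 3:9 11:121 33:1089  a_33=1220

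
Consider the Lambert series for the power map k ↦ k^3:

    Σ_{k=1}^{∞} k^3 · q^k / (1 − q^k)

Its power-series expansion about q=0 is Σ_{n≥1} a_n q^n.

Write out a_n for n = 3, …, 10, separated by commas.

q^3  k|3↦f(k): 1:1 3:27  a_3=28
d|4:{1,2,4}  Σf=1+8+64=73
q^5  k|5↦f(k): 5:125 1:1  a_5=126
d|6:{1,2,3,6}  Σf=1+8+27+216=252
n=7: 7·1 1·7  f→[343+1]=344
q^8  k|8↦f(k): 8:512 4:64 2:8 1:1  a_8=585
d|9:{9,3,1}  Σf=729+27+1=757
q^10  k|10↦f(k): 1:1 2:8 5:125 10:1000  a_10=1134

28, 73, 126, 252, 344, 585, 757, 1134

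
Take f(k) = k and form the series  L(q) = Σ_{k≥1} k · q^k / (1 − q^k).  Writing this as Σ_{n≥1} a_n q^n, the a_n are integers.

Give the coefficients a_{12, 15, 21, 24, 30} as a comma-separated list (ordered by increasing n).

d|12:{1,2,3,4,6,12}  Σf=1+2+3+4+6+12=28
q^15  k|15↦f(k): 15:15 5:5 3:3 1:1  a_15=24
n=21: 21·1 7·3 3·7 1·21  f→[21+7+3+1]=32
q^24  k|24↦f(k): 24:24 12:12 8:8 6:6 4:4 3:3 2:2 1:1  a_24=60
[q^30] f(1)=1,f(2)=2,f(3)=3,f(5)=5,f(6)=6,f(10)=10,f(15)=15,f(30)=30 ⇒ 72

28, 24, 32, 60, 72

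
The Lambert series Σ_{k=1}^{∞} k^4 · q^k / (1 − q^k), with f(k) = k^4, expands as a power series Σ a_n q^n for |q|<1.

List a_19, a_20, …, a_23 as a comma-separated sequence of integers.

n=19: 1·19 19·1  f→[1+130321]=130322
n=20: 1·20 2·10 4·5 5·4 10·2 20·1  f→[1+16+256+625+10000+160000]=170898
q^21  k|21↦f(k): 21:194481 7:2401 3:81 1:1  a_21=196964
q^22  k|22↦f(k): 22:234256 11:14641 2:16 1:1  a_22=248914
d|23:{23,1}  Σf=279841+1=279842

130322, 170898, 196964, 248914, 279842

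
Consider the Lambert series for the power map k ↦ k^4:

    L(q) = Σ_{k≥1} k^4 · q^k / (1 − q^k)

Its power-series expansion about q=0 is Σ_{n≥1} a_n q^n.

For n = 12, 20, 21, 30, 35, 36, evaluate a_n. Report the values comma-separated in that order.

22386, 170898, 196964, 872644, 1503652, 1813539

d|12:{1,2,3,4,6,12}  Σf=1+16+81+256+1296+20736=22386
n=20: 1·20 2·10 4·5 5·4 10·2 20·1  f→[1+16+256+625+10000+160000]=170898
n=21: 1·21 3·7 7·3 21·1  f→[1+81+2401+194481]=196964
d|30:{1,2,3,5,6,10,15,30}  Σf=1+16+81+625+1296+10000+50625+810000=872644
[q^35] f(35)=1500625,f(7)=2401,f(5)=625,f(1)=1 ⇒ 1503652
q^36  k|36↦f(k): 36:1679616 18:104976 12:20736 9:6561 6:1296 4:256 3:81 2:16 1:1  a_36=1813539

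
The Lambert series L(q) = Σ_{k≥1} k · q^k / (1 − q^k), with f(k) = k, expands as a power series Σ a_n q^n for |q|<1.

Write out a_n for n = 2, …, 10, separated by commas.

[q^2] f(1)=1,f(2)=2 ⇒ 3
q^3  k|3↦f(k): 1:1 3:3  a_3=4
d|4:{4,2,1}  Σf=4+2+1=7
q^5  k|5↦f(k): 5:5 1:1  a_5=6
d|6:{6,3,2,1}  Σf=6+3+2+1=12
q^7  k|7↦f(k): 7:7 1:1  a_7=8
d|8:{8,4,2,1}  Σf=8+4+2+1=15
q^9  k|9↦f(k): 1:1 3:3 9:9  a_9=13
d|10:{10,5,2,1}  Σf=10+5+2+1=18

3, 4, 7, 6, 12, 8, 15, 13, 18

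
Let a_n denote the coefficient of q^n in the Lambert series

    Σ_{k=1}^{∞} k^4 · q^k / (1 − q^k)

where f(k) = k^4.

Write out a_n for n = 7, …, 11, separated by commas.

2402, 4369, 6643, 10642, 14642

q^7  k|7↦f(k): 1:1 7:2401  a_7=2402
n=8: 1·8 2·4 4·2 8·1  f→[1+16+256+4096]=4369
[q^9] f(9)=6561,f(3)=81,f(1)=1 ⇒ 6643
d|10:{1,2,5,10}  Σf=1+16+625+10000=10642
q^11  k|11↦f(k): 11:14641 1:1  a_11=14642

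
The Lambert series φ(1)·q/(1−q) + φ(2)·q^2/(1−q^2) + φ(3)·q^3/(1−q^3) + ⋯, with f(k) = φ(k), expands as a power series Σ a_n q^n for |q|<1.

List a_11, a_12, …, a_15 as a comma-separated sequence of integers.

n=11: 11·1 1·11  φ→[10+1]=11
q^12  k|12↦φ(k): 1:1 2:1 3:2 4:2 6:2 12:4  a_12=12
n=13: 13·1 1·13  φ→[12+1]=13
d|14:{1,2,7,14}  Σφ=1+1+6+6=14
d|15:{1,3,5,15}  Σφ=1+2+4+8=15

11, 12, 13, 14, 15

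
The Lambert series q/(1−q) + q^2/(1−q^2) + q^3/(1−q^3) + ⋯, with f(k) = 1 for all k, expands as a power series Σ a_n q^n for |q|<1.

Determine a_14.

d|14:{14,7,2,1}  Σf=1+1+1+1=4

a_14 = 4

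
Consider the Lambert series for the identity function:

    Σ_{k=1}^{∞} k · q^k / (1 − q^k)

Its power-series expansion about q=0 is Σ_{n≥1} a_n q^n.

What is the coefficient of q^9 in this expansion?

a_9 = 13

n=9: 1·9 3·3 9·1  f→[1+3+9]=13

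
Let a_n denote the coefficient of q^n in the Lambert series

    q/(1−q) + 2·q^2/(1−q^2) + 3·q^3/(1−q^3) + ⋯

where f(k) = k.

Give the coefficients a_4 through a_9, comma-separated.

7, 6, 12, 8, 15, 13

d|4:{1,2,4}  Σf=1+2+4=7
d|5:{5,1}  Σf=5+1=6
n=6: 6·1 3·2 2·3 1·6  f→[6+3+2+1]=12
d|7:{7,1}  Σf=7+1=8
q^8  k|8↦f(k): 1:1 2:2 4:4 8:8  a_8=15
q^9  k|9↦f(k): 1:1 3:3 9:9  a_9=13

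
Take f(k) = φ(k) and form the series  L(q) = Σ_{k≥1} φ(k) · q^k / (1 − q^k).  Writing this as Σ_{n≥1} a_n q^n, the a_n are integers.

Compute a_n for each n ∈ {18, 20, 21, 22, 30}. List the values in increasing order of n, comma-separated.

n=18: 18·1 9·2 6·3 3·6 2·9 1·18  φ→[6+6+2+2+1+1]=18
[q^20] φ(1)=1,φ(2)=1,φ(4)=2,φ(5)=4,φ(10)=4,φ(20)=8 ⇒ 20
d|21:{21,7,3,1}  Σφ=12+6+2+1=21
[q^22] φ(1)=1,φ(2)=1,φ(11)=10,φ(22)=10 ⇒ 22
d|30:{1,2,3,5,6,10,15,30}  Σφ=1+1+2+4+2+4+8+8=30

18, 20, 21, 22, 30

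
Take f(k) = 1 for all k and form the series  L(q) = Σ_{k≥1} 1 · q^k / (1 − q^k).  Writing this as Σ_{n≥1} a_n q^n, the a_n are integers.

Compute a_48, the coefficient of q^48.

a_48 = 10

d|48:{48,24,16,12,8,6,4,3,2,1}  Σf=1+1+1+1+1+1+1+1+1+1=10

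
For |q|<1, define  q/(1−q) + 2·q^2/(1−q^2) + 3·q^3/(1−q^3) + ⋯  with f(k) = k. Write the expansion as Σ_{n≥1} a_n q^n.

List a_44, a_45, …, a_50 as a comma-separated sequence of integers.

84, 78, 72, 48, 124, 57, 93

n=44: 1·44 2·22 4·11 11·4 22·2 44·1  f→[1+2+4+11+22+44]=84
d|45:{45,15,9,5,3,1}  Σf=45+15+9+5+3+1=78
q^46  k|46↦f(k): 1:1 2:2 23:23 46:46  a_46=72
q^47  k|47↦f(k): 47:47 1:1  a_47=48
[q^48] f(1)=1,f(2)=2,f(3)=3,f(4)=4,f(6)=6,f(8)=8,f(12)=12,f(16)=16,f(24)=24,f(48)=48 ⇒ 124
[q^49] f(1)=1,f(7)=7,f(49)=49 ⇒ 57
d|50:{50,25,10,5,2,1}  Σf=50+25+10+5+2+1=93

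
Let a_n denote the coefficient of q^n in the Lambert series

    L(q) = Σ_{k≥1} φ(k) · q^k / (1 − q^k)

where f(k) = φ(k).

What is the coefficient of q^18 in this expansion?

n=18: 1·18 2·9 3·6 6·3 9·2 18·1  φ→[1+1+2+2+6+6]=18

a_18 = 18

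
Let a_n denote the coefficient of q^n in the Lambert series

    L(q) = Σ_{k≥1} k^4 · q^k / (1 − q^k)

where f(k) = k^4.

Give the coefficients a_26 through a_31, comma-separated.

n=26: 1·26 2·13 13·2 26·1  f→[1+16+28561+456976]=485554
[q^27] f(1)=1,f(3)=81,f(9)=6561,f(27)=531441 ⇒ 538084
q^28  k|28↦f(k): 1:1 2:16 4:256 7:2401 14:38416 28:614656  a_28=655746
[q^29] f(29)=707281,f(1)=1 ⇒ 707282
[q^30] f(1)=1,f(2)=16,f(3)=81,f(5)=625,f(6)=1296,f(10)=10000,f(15)=50625,f(30)=810000 ⇒ 872644
[q^31] f(1)=1,f(31)=923521 ⇒ 923522

485554, 538084, 655746, 707282, 872644, 923522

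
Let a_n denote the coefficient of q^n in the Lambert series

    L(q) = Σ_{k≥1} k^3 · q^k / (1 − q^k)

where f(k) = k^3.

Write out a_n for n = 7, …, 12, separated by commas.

344, 585, 757, 1134, 1332, 2044

d|7:{7,1}  Σf=343+1=344
n=8: 1·8 2·4 4·2 8·1  f→[1+8+64+512]=585
n=9: 9·1 3·3 1·9  f→[729+27+1]=757
n=10: 10·1 5·2 2·5 1·10  f→[1000+125+8+1]=1134
[q^11] f(1)=1,f(11)=1331 ⇒ 1332
q^12  k|12↦f(k): 12:1728 6:216 4:64 3:27 2:8 1:1  a_12=2044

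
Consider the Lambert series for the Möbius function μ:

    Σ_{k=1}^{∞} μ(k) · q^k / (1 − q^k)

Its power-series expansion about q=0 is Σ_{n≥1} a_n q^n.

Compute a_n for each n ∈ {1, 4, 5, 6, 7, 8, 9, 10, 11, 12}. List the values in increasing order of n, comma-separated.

1, 0, 0, 0, 0, 0, 0, 0, 0, 0

[q^1] μ(1)=1 ⇒ 1
q^4  k|4↦μ(k): 1:1 2:-1 4:0  a_4=0
q^5  k|5↦μ(k): 1:1 5:-1  a_5=0
n=6: 1·6 2·3 3·2 6·1  μ→[1+(-1)+(-1)+1]=0
q^7  k|7↦μ(k): 7:-1 1:1  a_7=0
d|8:{1,2,4,8}  Σμ=1+(-1)+0+0=0
d|9:{1,3,9}  Σμ=1+(-1)+0=0
q^10  k|10↦μ(k): 1:1 2:-1 5:-1 10:1  a_10=0
q^11  k|11↦μ(k): 1:1 11:-1  a_11=0
d|12:{1,2,3,4,6,12}  Σμ=1+(-1)+(-1)+0+1+0=0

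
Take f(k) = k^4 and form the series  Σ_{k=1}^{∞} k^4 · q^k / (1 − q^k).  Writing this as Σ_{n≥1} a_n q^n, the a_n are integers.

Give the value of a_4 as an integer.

a_4 = 273

q^4  k|4↦f(k): 1:1 2:16 4:256  a_4=273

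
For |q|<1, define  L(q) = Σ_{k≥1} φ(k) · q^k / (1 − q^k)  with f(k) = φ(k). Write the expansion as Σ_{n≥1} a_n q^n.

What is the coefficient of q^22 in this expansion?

n=22: 1·22 2·11 11·2 22·1  φ→[1+1+10+10]=22

a_22 = 22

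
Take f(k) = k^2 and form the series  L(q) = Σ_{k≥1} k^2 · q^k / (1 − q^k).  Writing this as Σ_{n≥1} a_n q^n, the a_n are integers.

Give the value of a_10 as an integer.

a_10 = 130

n=10: 10·1 5·2 2·5 1·10  f→[100+25+4+1]=130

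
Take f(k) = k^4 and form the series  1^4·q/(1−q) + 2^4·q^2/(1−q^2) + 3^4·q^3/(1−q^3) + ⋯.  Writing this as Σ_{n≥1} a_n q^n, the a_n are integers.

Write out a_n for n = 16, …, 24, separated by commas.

69905, 83522, 112931, 130322, 170898, 196964, 248914, 279842, 358258

q^16  k|16↦f(k): 16:65536 8:4096 4:256 2:16 1:1  a_16=69905
[q^17] f(1)=1,f(17)=83521 ⇒ 83522
n=18: 1·18 2·9 3·6 6·3 9·2 18·1  f→[1+16+81+1296+6561+104976]=112931
d|19:{1,19}  Σf=1+130321=130322
[q^20] f(20)=160000,f(10)=10000,f(5)=625,f(4)=256,f(2)=16,f(1)=1 ⇒ 170898
d|21:{1,3,7,21}  Σf=1+81+2401+194481=196964
[q^22] f(1)=1,f(2)=16,f(11)=14641,f(22)=234256 ⇒ 248914
[q^23] f(1)=1,f(23)=279841 ⇒ 279842
n=24: 1·24 2·12 3·8 4·6 6·4 8·3 12·2 24·1  f→[1+16+81+256+1296+4096+20736+331776]=358258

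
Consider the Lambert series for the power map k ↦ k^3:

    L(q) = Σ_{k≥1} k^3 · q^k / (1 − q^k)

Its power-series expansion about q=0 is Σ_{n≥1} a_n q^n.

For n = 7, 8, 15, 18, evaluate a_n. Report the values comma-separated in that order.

n=7: 1·7 7·1  f→[1+343]=344
d|8:{1,2,4,8}  Σf=1+8+64+512=585
n=15: 15·1 5·3 3·5 1·15  f→[3375+125+27+1]=3528
n=18: 18·1 9·2 6·3 3·6 2·9 1·18  f→[5832+729+216+27+8+1]=6813

344, 585, 3528, 6813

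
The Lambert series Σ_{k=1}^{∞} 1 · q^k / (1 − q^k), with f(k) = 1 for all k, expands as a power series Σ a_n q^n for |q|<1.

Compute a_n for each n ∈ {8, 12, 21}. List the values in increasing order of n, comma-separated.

4, 6, 4

q^8  k|8↦f(k): 8:1 4:1 2:1 1:1  a_8=4
[q^12] f(12)=1,f(6)=1,f(4)=1,f(3)=1,f(2)=1,f(1)=1 ⇒ 6
n=21: 1·21 3·7 7·3 21·1  f→[1+1+1+1]=4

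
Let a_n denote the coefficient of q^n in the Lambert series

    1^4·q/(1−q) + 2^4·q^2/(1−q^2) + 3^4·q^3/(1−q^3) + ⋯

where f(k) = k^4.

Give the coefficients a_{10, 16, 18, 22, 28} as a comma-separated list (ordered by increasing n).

10642, 69905, 112931, 248914, 655746

n=10: 10·1 5·2 2·5 1·10  f→[10000+625+16+1]=10642
n=16: 1·16 2·8 4·4 8·2 16·1  f→[1+16+256+4096+65536]=69905
d|18:{18,9,6,3,2,1}  Σf=104976+6561+1296+81+16+1=112931
d|22:{22,11,2,1}  Σf=234256+14641+16+1=248914
n=28: 28·1 14·2 7·4 4·7 2·14 1·28  f→[614656+38416+2401+256+16+1]=655746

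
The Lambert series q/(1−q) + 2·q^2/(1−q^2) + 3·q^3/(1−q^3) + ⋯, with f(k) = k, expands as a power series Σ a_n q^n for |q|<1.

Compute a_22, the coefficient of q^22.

[q^22] f(1)=1,f(2)=2,f(11)=11,f(22)=22 ⇒ 36

a_22 = 36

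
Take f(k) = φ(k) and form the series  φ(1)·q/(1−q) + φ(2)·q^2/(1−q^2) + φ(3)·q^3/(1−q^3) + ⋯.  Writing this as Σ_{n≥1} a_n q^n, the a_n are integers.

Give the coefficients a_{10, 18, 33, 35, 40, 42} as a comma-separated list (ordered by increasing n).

[q^10] φ(1)=1,φ(2)=1,φ(5)=4,φ(10)=4 ⇒ 10
q^18  k|18↦φ(k): 1:1 2:1 3:2 6:2 9:6 18:6  a_18=18
d|33:{33,11,3,1}  Σφ=20+10+2+1=33
[q^35] φ(1)=1,φ(5)=4,φ(7)=6,φ(35)=24 ⇒ 35
[q^40] φ(1)=1,φ(2)=1,φ(4)=2,φ(5)=4,φ(8)=4,φ(10)=4,φ(20)=8,φ(40)=16 ⇒ 40
q^42  k|42↦φ(k): 1:1 2:1 3:2 6:2 7:6 14:6 21:12 42:12  a_42=42

10, 18, 33, 35, 40, 42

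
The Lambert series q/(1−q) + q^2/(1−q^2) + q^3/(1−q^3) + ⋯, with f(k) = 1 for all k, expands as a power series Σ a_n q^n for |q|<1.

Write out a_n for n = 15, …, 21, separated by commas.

n=15: 15·1 5·3 3·5 1·15  f→[1+1+1+1]=4
q^16  k|16↦f(k): 1:1 2:1 4:1 8:1 16:1  a_16=5
[q^17] f(1)=1,f(17)=1 ⇒ 2
[q^18] f(18)=1,f(9)=1,f(6)=1,f(3)=1,f(2)=1,f(1)=1 ⇒ 6
d|19:{1,19}  Σf=1+1=2
n=20: 20·1 10·2 5·4 4·5 2·10 1·20  f→[1+1+1+1+1+1]=6
q^21  k|21↦f(k): 1:1 3:1 7:1 21:1  a_21=4

4, 5, 2, 6, 2, 6, 4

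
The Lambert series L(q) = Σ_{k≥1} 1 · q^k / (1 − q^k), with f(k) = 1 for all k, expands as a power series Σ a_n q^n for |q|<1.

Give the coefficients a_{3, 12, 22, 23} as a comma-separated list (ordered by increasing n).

q^3  k|3↦f(k): 3:1 1:1  a_3=2
q^12  k|12↦f(k): 12:1 6:1 4:1 3:1 2:1 1:1  a_12=6
[q^22] f(22)=1,f(11)=1,f(2)=1,f(1)=1 ⇒ 4
q^23  k|23↦f(k): 1:1 23:1  a_23=2

2, 6, 4, 2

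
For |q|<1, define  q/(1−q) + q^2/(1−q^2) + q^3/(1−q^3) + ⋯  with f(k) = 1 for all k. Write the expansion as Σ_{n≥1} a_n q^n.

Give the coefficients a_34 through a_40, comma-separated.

q^34  k|34↦f(k): 1:1 2:1 17:1 34:1  a_34=4
n=35: 35·1 7·5 5·7 1·35  f→[1+1+1+1]=4
n=36: 1·36 2·18 3·12 4·9 6·6 9·4 12·3 18·2 36·1  f→[1+1+1+1+1+1+1+1+1]=9
q^37  k|37↦f(k): 37:1 1:1  a_37=2
[q^38] f(38)=1,f(19)=1,f(2)=1,f(1)=1 ⇒ 4
d|39:{1,3,13,39}  Σf=1+1+1+1=4
d|40:{1,2,4,5,8,10,20,40}  Σf=1+1+1+1+1+1+1+1=8

4, 4, 9, 2, 4, 4, 8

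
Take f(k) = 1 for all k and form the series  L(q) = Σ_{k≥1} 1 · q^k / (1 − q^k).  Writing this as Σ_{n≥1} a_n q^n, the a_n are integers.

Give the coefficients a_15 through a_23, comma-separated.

4, 5, 2, 6, 2, 6, 4, 4, 2

n=15: 15·1 5·3 3·5 1·15  f→[1+1+1+1]=4
[q^16] f(1)=1,f(2)=1,f(4)=1,f(8)=1,f(16)=1 ⇒ 5
[q^17] f(1)=1,f(17)=1 ⇒ 2
n=18: 1·18 2·9 3·6 6·3 9·2 18·1  f→[1+1+1+1+1+1]=6
q^19  k|19↦f(k): 1:1 19:1  a_19=2
q^20  k|20↦f(k): 20:1 10:1 5:1 4:1 2:1 1:1  a_20=6
n=21: 1·21 3·7 7·3 21·1  f→[1+1+1+1]=4
n=22: 22·1 11·2 2·11 1·22  f→[1+1+1+1]=4
[q^23] f(1)=1,f(23)=1 ⇒ 2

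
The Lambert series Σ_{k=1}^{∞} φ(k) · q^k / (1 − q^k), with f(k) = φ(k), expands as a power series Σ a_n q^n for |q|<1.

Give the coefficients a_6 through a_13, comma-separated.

n=6: 1·6 2·3 3·2 6·1  φ→[1+1+2+2]=6
[q^7] φ(7)=6,φ(1)=1 ⇒ 7
d|8:{1,2,4,8}  Σφ=1+1+2+4=8
q^9  k|9↦φ(k): 1:1 3:2 9:6  a_9=9
d|10:{1,2,5,10}  Σφ=1+1+4+4=10
d|11:{1,11}  Σφ=1+10=11
[q^12] φ(1)=1,φ(2)=1,φ(3)=2,φ(4)=2,φ(6)=2,φ(12)=4 ⇒ 12
[q^13] φ(13)=12,φ(1)=1 ⇒ 13

6, 7, 8, 9, 10, 11, 12, 13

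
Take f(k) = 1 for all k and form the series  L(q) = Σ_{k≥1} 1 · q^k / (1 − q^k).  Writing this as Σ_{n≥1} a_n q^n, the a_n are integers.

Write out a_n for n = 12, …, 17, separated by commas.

q^12  k|12↦f(k): 1:1 2:1 3:1 4:1 6:1 12:1  a_12=6
q^13  k|13↦f(k): 13:1 1:1  a_13=2
n=14: 1·14 2·7 7·2 14·1  f→[1+1+1+1]=4
n=15: 1·15 3·5 5·3 15·1  f→[1+1+1+1]=4
d|16:{16,8,4,2,1}  Σf=1+1+1+1+1=5
n=17: 1·17 17·1  f→[1+1]=2

6, 2, 4, 4, 5, 2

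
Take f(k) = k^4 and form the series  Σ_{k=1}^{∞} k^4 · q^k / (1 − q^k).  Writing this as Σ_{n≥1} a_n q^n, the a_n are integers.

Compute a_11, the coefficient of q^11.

a_11 = 14642

q^11  k|11↦f(k): 1:1 11:14641  a_11=14642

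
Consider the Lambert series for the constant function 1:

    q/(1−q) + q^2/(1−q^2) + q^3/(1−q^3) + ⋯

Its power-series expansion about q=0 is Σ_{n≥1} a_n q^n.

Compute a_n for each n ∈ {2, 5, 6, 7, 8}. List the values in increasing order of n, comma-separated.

2, 2, 4, 2, 4

[q^2] f(1)=1,f(2)=1 ⇒ 2
[q^5] f(5)=1,f(1)=1 ⇒ 2
q^6  k|6↦f(k): 6:1 3:1 2:1 1:1  a_6=4
q^7  k|7↦f(k): 7:1 1:1  a_7=2
d|8:{1,2,4,8}  Σf=1+1+1+1=4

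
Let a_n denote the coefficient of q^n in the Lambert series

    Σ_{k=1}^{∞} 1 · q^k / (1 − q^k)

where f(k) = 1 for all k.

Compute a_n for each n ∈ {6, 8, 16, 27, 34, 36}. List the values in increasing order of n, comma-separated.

[q^6] f(6)=1,f(3)=1,f(2)=1,f(1)=1 ⇒ 4
d|8:{1,2,4,8}  Σf=1+1+1+1=4
n=16: 16·1 8·2 4·4 2·8 1·16  f→[1+1+1+1+1]=5
q^27  k|27↦f(k): 27:1 9:1 3:1 1:1  a_27=4
[q^34] f(1)=1,f(2)=1,f(17)=1,f(34)=1 ⇒ 4
[q^36] f(1)=1,f(2)=1,f(3)=1,f(4)=1,f(6)=1,f(9)=1,f(12)=1,f(18)=1,f(36)=1 ⇒ 9

4, 4, 5, 4, 4, 9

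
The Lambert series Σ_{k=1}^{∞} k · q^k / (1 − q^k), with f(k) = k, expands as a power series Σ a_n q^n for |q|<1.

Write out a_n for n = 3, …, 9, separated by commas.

4, 7, 6, 12, 8, 15, 13

q^3  k|3↦f(k): 3:3 1:1  a_3=4
d|4:{1,2,4}  Σf=1+2+4=7
[q^5] f(1)=1,f(5)=5 ⇒ 6
[q^6] f(6)=6,f(3)=3,f(2)=2,f(1)=1 ⇒ 12
q^7  k|7↦f(k): 1:1 7:7  a_7=8
[q^8] f(1)=1,f(2)=2,f(4)=4,f(8)=8 ⇒ 15
d|9:{9,3,1}  Σf=9+3+1=13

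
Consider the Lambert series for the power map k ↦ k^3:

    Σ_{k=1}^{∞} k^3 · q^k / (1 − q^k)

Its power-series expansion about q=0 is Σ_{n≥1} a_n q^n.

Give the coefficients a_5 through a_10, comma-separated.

[q^5] f(1)=1,f(5)=125 ⇒ 126
d|6:{1,2,3,6}  Σf=1+8+27+216=252
d|7:{7,1}  Σf=343+1=344
[q^8] f(1)=1,f(2)=8,f(4)=64,f(8)=512 ⇒ 585
d|9:{9,3,1}  Σf=729+27+1=757
q^10  k|10↦f(k): 10:1000 5:125 2:8 1:1  a_10=1134

126, 252, 344, 585, 757, 1134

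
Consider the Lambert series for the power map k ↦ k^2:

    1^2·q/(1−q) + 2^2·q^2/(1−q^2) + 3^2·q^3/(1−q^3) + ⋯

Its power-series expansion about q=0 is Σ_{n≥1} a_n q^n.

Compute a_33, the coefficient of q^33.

[q^33] f(33)=1089,f(11)=121,f(3)=9,f(1)=1 ⇒ 1220

a_33 = 1220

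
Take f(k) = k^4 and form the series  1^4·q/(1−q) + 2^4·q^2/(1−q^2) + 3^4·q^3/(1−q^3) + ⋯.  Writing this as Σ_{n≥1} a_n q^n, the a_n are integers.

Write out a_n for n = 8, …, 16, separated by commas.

4369, 6643, 10642, 14642, 22386, 28562, 40834, 51332, 69905

q^8  k|8↦f(k): 1:1 2:16 4:256 8:4096  a_8=4369
[q^9] f(1)=1,f(3)=81,f(9)=6561 ⇒ 6643
n=10: 1·10 2·5 5·2 10·1  f→[1+16+625+10000]=10642
[q^11] f(11)=14641,f(1)=1 ⇒ 14642
d|12:{1,2,3,4,6,12}  Σf=1+16+81+256+1296+20736=22386
[q^13] f(13)=28561,f(1)=1 ⇒ 28562
[q^14] f(1)=1,f(2)=16,f(7)=2401,f(14)=38416 ⇒ 40834
d|15:{15,5,3,1}  Σf=50625+625+81+1=51332
[q^16] f(16)=65536,f(8)=4096,f(4)=256,f(2)=16,f(1)=1 ⇒ 69905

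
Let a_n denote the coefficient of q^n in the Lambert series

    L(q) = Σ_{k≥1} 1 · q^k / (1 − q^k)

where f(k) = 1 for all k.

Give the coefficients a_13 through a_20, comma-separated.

2, 4, 4, 5, 2, 6, 2, 6

n=13: 1·13 13·1  f→[1+1]=2
d|14:{1,2,7,14}  Σf=1+1+1+1=4
[q^15] f(1)=1,f(3)=1,f(5)=1,f(15)=1 ⇒ 4
d|16:{1,2,4,8,16}  Σf=1+1+1+1+1=5
[q^17] f(17)=1,f(1)=1 ⇒ 2
n=18: 1·18 2·9 3·6 6·3 9·2 18·1  f→[1+1+1+1+1+1]=6
[q^19] f(1)=1,f(19)=1 ⇒ 2
[q^20] f(1)=1,f(2)=1,f(4)=1,f(5)=1,f(10)=1,f(20)=1 ⇒ 6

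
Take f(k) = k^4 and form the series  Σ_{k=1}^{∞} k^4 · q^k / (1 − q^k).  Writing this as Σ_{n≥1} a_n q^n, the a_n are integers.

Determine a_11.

q^11  k|11↦f(k): 11:14641 1:1  a_11=14642

a_11 = 14642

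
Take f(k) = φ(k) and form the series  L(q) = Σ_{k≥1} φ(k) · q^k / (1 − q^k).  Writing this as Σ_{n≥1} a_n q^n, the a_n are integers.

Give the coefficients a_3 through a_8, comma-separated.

q^3  k|3↦φ(k): 3:2 1:1  a_3=3
n=4: 4·1 2·2 1·4  φ→[2+1+1]=4
q^5  k|5↦φ(k): 5:4 1:1  a_5=5
q^6  k|6↦φ(k): 1:1 2:1 3:2 6:2  a_6=6
n=7: 1·7 7·1  φ→[1+6]=7
[q^8] φ(8)=4,φ(4)=2,φ(2)=1,φ(1)=1 ⇒ 8

3, 4, 5, 6, 7, 8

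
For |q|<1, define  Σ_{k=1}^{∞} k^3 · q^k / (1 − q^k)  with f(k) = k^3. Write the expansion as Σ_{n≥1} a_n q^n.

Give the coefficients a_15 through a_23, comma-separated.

3528, 4681, 4914, 6813, 6860, 9198, 9632, 11988, 12168

d|15:{1,3,5,15}  Σf=1+27+125+3375=3528
[q^16] f(1)=1,f(2)=8,f(4)=64,f(8)=512,f(16)=4096 ⇒ 4681
[q^17] f(17)=4913,f(1)=1 ⇒ 4914
n=18: 18·1 9·2 6·3 3·6 2·9 1·18  f→[5832+729+216+27+8+1]=6813
q^19  k|19↦f(k): 19:6859 1:1  a_19=6860
d|20:{1,2,4,5,10,20}  Σf=1+8+64+125+1000+8000=9198
[q^21] f(21)=9261,f(7)=343,f(3)=27,f(1)=1 ⇒ 9632
[q^22] f(22)=10648,f(11)=1331,f(2)=8,f(1)=1 ⇒ 11988
q^23  k|23↦f(k): 1:1 23:12167  a_23=12168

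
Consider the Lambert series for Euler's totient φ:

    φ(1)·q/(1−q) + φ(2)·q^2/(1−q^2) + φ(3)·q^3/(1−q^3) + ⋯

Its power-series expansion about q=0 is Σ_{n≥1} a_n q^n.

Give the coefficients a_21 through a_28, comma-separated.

q^21  k|21↦φ(k): 1:1 3:2 7:6 21:12  a_21=21
[q^22] φ(22)=10,φ(11)=10,φ(2)=1,φ(1)=1 ⇒ 22
d|23:{1,23}  Σφ=1+22=23
q^24  k|24↦φ(k): 1:1 2:1 3:2 4:2 6:2 8:4 12:4 24:8  a_24=24
n=25: 25·1 5·5 1·25  φ→[20+4+1]=25
[q^26] φ(26)=12,φ(13)=12,φ(2)=1,φ(1)=1 ⇒ 26
d|27:{1,3,9,27}  Σφ=1+2+6+18=27
[q^28] φ(28)=12,φ(14)=6,φ(7)=6,φ(4)=2,φ(2)=1,φ(1)=1 ⇒ 28

21, 22, 23, 24, 25, 26, 27, 28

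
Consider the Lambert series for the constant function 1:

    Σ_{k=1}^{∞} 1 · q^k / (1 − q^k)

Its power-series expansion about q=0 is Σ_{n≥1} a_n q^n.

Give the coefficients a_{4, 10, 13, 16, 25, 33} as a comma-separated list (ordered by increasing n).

3, 4, 2, 5, 3, 4

d|4:{1,2,4}  Σf=1+1+1=3
[q^10] f(10)=1,f(5)=1,f(2)=1,f(1)=1 ⇒ 4
n=13: 13·1 1·13  f→[1+1]=2
n=16: 16·1 8·2 4·4 2·8 1·16  f→[1+1+1+1+1]=5
[q^25] f(1)=1,f(5)=1,f(25)=1 ⇒ 3
q^33  k|33↦f(k): 33:1 11:1 3:1 1:1  a_33=4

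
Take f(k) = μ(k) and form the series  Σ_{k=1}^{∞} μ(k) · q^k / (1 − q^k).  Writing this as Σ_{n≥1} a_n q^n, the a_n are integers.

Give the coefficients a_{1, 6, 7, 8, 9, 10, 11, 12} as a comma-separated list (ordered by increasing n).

d|1:{1}  Σμ=1=1
[q^6] μ(1)=1,μ(2)=-1,μ(3)=-1,μ(6)=1 ⇒ 0
d|7:{7,1}  Σμ=(-1)+1=0
d|8:{8,4,2,1}  Σμ=0+0+(-1)+1=0
q^9  k|9↦μ(k): 1:1 3:-1 9:0  a_9=0
d|10:{10,5,2,1}  Σμ=1+(-1)+(-1)+1=0
d|11:{11,1}  Σμ=(-1)+1=0
[q^12] μ(1)=1,μ(2)=-1,μ(3)=-1,μ(4)=0,μ(6)=1,μ(12)=0 ⇒ 0

1, 0, 0, 0, 0, 0, 0, 0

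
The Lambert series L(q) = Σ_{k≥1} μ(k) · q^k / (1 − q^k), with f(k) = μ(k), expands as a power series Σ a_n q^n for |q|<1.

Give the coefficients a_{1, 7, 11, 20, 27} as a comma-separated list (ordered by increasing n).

d|1:{1}  Σμ=1=1
[q^7] μ(1)=1,μ(7)=-1 ⇒ 0
d|11:{11,1}  Σμ=(-1)+1=0
d|20:{1,2,4,5,10,20}  Σμ=1+(-1)+0+(-1)+1+0=0
d|27:{27,9,3,1}  Σμ=0+0+(-1)+1=0

1, 0, 0, 0, 0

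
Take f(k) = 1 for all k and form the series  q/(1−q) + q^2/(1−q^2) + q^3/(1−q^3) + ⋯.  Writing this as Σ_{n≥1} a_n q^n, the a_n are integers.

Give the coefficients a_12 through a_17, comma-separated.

n=12: 12·1 6·2 4·3 3·4 2·6 1·12  f→[1+1+1+1+1+1]=6
d|13:{1,13}  Σf=1+1=2
n=14: 14·1 7·2 2·7 1·14  f→[1+1+1+1]=4
n=15: 1·15 3·5 5·3 15·1  f→[1+1+1+1]=4
q^16  k|16↦f(k): 16:1 8:1 4:1 2:1 1:1  a_16=5
n=17: 17·1 1·17  f→[1+1]=2

6, 2, 4, 4, 5, 2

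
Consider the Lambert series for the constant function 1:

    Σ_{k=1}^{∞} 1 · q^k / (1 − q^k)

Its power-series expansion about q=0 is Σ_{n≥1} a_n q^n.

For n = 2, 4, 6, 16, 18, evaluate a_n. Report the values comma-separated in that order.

2, 3, 4, 5, 6

n=2: 1·2 2·1  f→[1+1]=2
d|4:{1,2,4}  Σf=1+1+1=3
d|6:{6,3,2,1}  Σf=1+1+1+1=4
n=16: 1·16 2·8 4·4 8·2 16·1  f→[1+1+1+1+1]=5
q^18  k|18↦f(k): 18:1 9:1 6:1 3:1 2:1 1:1  a_18=6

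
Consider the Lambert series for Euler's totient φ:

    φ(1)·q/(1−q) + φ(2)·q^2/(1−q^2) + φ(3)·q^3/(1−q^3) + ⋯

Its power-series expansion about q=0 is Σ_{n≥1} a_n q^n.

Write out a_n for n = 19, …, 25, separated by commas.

q^19  k|19↦φ(k): 19:18 1:1  a_19=19
[q^20] φ(20)=8,φ(10)=4,φ(5)=4,φ(4)=2,φ(2)=1,φ(1)=1 ⇒ 20
n=21: 21·1 7·3 3·7 1·21  φ→[12+6+2+1]=21
[q^22] φ(1)=1,φ(2)=1,φ(11)=10,φ(22)=10 ⇒ 22
[q^23] φ(23)=22,φ(1)=1 ⇒ 23
[q^24] φ(1)=1,φ(2)=1,φ(3)=2,φ(4)=2,φ(6)=2,φ(8)=4,φ(12)=4,φ(24)=8 ⇒ 24
d|25:{25,5,1}  Σφ=20+4+1=25

19, 20, 21, 22, 23, 24, 25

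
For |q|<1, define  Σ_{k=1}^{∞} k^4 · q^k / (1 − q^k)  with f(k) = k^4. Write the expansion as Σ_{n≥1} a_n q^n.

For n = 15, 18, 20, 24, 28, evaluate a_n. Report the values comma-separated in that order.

q^15  k|15↦f(k): 15:50625 5:625 3:81 1:1  a_15=51332
n=18: 1·18 2·9 3·6 6·3 9·2 18·1  f→[1+16+81+1296+6561+104976]=112931
q^20  k|20↦f(k): 20:160000 10:10000 5:625 4:256 2:16 1:1  a_20=170898
q^24  k|24↦f(k): 1:1 2:16 3:81 4:256 6:1296 8:4096 12:20736 24:331776  a_24=358258
n=28: 28·1 14·2 7·4 4·7 2·14 1·28  f→[614656+38416+2401+256+16+1]=655746

51332, 112931, 170898, 358258, 655746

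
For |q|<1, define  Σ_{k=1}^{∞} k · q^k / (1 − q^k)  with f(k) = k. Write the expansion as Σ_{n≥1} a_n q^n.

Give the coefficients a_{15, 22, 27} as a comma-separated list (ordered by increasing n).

24, 36, 40

d|15:{1,3,5,15}  Σf=1+3+5+15=24
d|22:{1,2,11,22}  Σf=1+2+11+22=36
[q^27] f(27)=27,f(9)=9,f(3)=3,f(1)=1 ⇒ 40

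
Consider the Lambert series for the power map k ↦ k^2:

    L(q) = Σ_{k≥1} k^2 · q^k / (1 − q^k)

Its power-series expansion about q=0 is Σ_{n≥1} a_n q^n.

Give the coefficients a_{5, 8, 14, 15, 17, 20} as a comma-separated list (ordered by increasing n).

q^5  k|5↦f(k): 1:1 5:25  a_5=26
q^8  k|8↦f(k): 8:64 4:16 2:4 1:1  a_8=85
d|14:{1,2,7,14}  Σf=1+4+49+196=250
d|15:{1,3,5,15}  Σf=1+9+25+225=260
n=17: 1·17 17·1  f→[1+289]=290
[q^20] f(1)=1,f(2)=4,f(4)=16,f(5)=25,f(10)=100,f(20)=400 ⇒ 546

26, 85, 250, 260, 290, 546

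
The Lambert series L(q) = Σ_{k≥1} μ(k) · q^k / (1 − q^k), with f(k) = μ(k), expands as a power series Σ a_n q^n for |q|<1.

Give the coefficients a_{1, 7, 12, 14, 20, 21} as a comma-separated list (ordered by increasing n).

d|1:{1}  Σμ=1=1
q^7  k|7↦μ(k): 1:1 7:-1  a_7=0
[q^12] μ(1)=1,μ(2)=-1,μ(3)=-1,μ(4)=0,μ(6)=1,μ(12)=0 ⇒ 0
n=14: 1·14 2·7 7·2 14·1  μ→[1+(-1)+(-1)+1]=0
q^20  k|20↦μ(k): 1:1 2:-1 4:0 5:-1 10:1 20:0  a_20=0
q^21  k|21↦μ(k): 21:1 7:-1 3:-1 1:1  a_21=0

1, 0, 0, 0, 0, 0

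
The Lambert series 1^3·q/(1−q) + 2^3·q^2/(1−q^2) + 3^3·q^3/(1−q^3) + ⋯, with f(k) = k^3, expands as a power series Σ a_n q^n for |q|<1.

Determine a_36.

q^36  k|36↦f(k): 1:1 2:8 3:27 4:64 6:216 9:729 12:1728 18:5832 36:46656  a_36=55261

a_36 = 55261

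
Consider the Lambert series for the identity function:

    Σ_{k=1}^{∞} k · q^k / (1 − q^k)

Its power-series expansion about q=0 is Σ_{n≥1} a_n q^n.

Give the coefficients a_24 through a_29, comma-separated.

60, 31, 42, 40, 56, 30

n=24: 1·24 2·12 3·8 4·6 6·4 8·3 12·2 24·1  f→[1+2+3+4+6+8+12+24]=60
q^25  k|25↦f(k): 25:25 5:5 1:1  a_25=31
q^26  k|26↦f(k): 1:1 2:2 13:13 26:26  a_26=42
q^27  k|27↦f(k): 1:1 3:3 9:9 27:27  a_27=40
[q^28] f(1)=1,f(2)=2,f(4)=4,f(7)=7,f(14)=14,f(28)=28 ⇒ 56
n=29: 29·1 1·29  f→[29+1]=30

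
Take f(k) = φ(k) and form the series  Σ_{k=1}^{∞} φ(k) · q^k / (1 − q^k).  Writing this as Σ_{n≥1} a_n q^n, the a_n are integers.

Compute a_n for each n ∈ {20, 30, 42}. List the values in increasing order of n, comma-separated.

q^20  k|20↦φ(k): 1:1 2:1 4:2 5:4 10:4 20:8  a_20=20
d|30:{1,2,3,5,6,10,15,30}  Σφ=1+1+2+4+2+4+8+8=30
q^42  k|42↦φ(k): 42:12 21:12 14:6 7:6 6:2 3:2 2:1 1:1  a_42=42

20, 30, 42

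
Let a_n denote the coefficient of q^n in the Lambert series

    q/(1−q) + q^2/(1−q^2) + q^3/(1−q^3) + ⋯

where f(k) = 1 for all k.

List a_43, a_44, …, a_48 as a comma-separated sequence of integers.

2, 6, 6, 4, 2, 10

[q^43] f(43)=1,f(1)=1 ⇒ 2
q^44  k|44↦f(k): 1:1 2:1 4:1 11:1 22:1 44:1  a_44=6
q^45  k|45↦f(k): 1:1 3:1 5:1 9:1 15:1 45:1  a_45=6
q^46  k|46↦f(k): 46:1 23:1 2:1 1:1  a_46=4
n=47: 1·47 47·1  f→[1+1]=2
q^48  k|48↦f(k): 1:1 2:1 3:1 4:1 6:1 8:1 12:1 16:1 24:1 48:1  a_48=10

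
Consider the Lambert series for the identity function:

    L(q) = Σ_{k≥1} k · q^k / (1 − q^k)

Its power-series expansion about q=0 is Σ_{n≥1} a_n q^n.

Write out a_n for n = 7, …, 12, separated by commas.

8, 15, 13, 18, 12, 28

q^7  k|7↦f(k): 1:1 7:7  a_7=8
d|8:{8,4,2,1}  Σf=8+4+2+1=15
[q^9] f(1)=1,f(3)=3,f(9)=9 ⇒ 13
q^10  k|10↦f(k): 1:1 2:2 5:5 10:10  a_10=18
d|11:{1,11}  Σf=1+11=12
[q^12] f(12)=12,f(6)=6,f(4)=4,f(3)=3,f(2)=2,f(1)=1 ⇒ 28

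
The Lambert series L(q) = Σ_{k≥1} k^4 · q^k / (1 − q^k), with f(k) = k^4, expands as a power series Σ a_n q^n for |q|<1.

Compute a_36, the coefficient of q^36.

q^36  k|36↦f(k): 1:1 2:16 3:81 4:256 6:1296 9:6561 12:20736 18:104976 36:1679616  a_36=1813539

a_36 = 1813539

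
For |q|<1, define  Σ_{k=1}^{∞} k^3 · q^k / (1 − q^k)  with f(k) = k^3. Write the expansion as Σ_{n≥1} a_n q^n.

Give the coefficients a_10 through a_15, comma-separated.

[q^10] f(10)=1000,f(5)=125,f(2)=8,f(1)=1 ⇒ 1134
d|11:{1,11}  Σf=1+1331=1332
[q^12] f(1)=1,f(2)=8,f(3)=27,f(4)=64,f(6)=216,f(12)=1728 ⇒ 2044
d|13:{1,13}  Σf=1+2197=2198
[q^14] f(14)=2744,f(7)=343,f(2)=8,f(1)=1 ⇒ 3096
n=15: 1·15 3·5 5·3 15·1  f→[1+27+125+3375]=3528

1134, 1332, 2044, 2198, 3096, 3528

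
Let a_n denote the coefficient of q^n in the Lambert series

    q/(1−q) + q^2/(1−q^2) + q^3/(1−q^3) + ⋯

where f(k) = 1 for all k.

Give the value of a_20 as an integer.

n=20: 20·1 10·2 5·4 4·5 2·10 1·20  f→[1+1+1+1+1+1]=6

a_20 = 6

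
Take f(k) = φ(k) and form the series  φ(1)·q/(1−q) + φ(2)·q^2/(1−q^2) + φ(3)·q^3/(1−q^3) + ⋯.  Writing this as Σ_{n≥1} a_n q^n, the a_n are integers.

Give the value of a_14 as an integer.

q^14  k|14↦φ(k): 14:6 7:6 2:1 1:1  a_14=14

a_14 = 14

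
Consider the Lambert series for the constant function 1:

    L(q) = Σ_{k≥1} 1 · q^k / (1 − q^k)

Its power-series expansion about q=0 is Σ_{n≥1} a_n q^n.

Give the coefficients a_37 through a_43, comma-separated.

[q^37] f(37)=1,f(1)=1 ⇒ 2
[q^38] f(38)=1,f(19)=1,f(2)=1,f(1)=1 ⇒ 4
n=39: 39·1 13·3 3·13 1·39  f→[1+1+1+1]=4
d|40:{40,20,10,8,5,4,2,1}  Σf=1+1+1+1+1+1+1+1=8
d|41:{41,1}  Σf=1+1=2
n=42: 1·42 2·21 3·14 6·7 7·6 14·3 21·2 42·1  f→[1+1+1+1+1+1+1+1]=8
n=43: 43·1 1·43  f→[1+1]=2

2, 4, 4, 8, 2, 8, 2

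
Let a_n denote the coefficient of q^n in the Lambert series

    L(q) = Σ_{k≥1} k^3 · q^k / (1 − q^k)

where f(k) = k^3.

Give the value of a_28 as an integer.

d|28:{28,14,7,4,2,1}  Σf=21952+2744+343+64+8+1=25112

a_28 = 25112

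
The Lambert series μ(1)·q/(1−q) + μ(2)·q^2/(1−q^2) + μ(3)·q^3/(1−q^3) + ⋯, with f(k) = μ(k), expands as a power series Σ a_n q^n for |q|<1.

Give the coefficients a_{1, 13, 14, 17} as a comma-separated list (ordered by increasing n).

d|1:{1}  Σμ=1=1
q^13  k|13↦μ(k): 13:-1 1:1  a_13=0
[q^14] μ(1)=1,μ(2)=-1,μ(7)=-1,μ(14)=1 ⇒ 0
q^17  k|17↦μ(k): 1:1 17:-1  a_17=0

1, 0, 0, 0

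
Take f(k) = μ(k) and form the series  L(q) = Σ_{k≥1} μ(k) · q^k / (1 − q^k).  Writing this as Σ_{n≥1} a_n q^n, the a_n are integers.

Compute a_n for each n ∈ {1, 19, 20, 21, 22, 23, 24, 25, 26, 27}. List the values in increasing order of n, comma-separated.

1, 0, 0, 0, 0, 0, 0, 0, 0, 0

[q^1] μ(1)=1 ⇒ 1
d|19:{1,19}  Σμ=1+(-1)=0
q^20  k|20↦μ(k): 1:1 2:-1 4:0 5:-1 10:1 20:0  a_20=0
q^21  k|21↦μ(k): 21:1 7:-1 3:-1 1:1  a_21=0
n=22: 1·22 2·11 11·2 22·1  μ→[1+(-1)+(-1)+1]=0
[q^23] μ(1)=1,μ(23)=-1 ⇒ 0
n=24: 1·24 2·12 3·8 4·6 6·4 8·3 12·2 24·1  μ→[1+(-1)+(-1)+0+1+0+0+0]=0
n=25: 25·1 5·5 1·25  μ→[0+(-1)+1]=0
q^26  k|26↦μ(k): 1:1 2:-1 13:-1 26:1  a_26=0
d|27:{1,3,9,27}  Σμ=1+(-1)+0+0=0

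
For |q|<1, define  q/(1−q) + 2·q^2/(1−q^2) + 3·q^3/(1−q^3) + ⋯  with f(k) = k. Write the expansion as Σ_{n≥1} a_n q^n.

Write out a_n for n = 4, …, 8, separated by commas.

[q^4] f(4)=4,f(2)=2,f(1)=1 ⇒ 7
n=5: 1·5 5·1  f→[1+5]=6
d|6:{6,3,2,1}  Σf=6+3+2+1=12
d|7:{7,1}  Σf=7+1=8
d|8:{1,2,4,8}  Σf=1+2+4+8=15

7, 6, 12, 8, 15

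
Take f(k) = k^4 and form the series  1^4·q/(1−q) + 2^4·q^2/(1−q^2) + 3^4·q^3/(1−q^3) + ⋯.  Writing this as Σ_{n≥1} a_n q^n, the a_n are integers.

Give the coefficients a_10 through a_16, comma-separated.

10642, 14642, 22386, 28562, 40834, 51332, 69905

n=10: 10·1 5·2 2·5 1·10  f→[10000+625+16+1]=10642
d|11:{1,11}  Σf=1+14641=14642
d|12:{1,2,3,4,6,12}  Σf=1+16+81+256+1296+20736=22386
n=13: 13·1 1·13  f→[28561+1]=28562
d|14:{1,2,7,14}  Σf=1+16+2401+38416=40834
[q^15] f(15)=50625,f(5)=625,f(3)=81,f(1)=1 ⇒ 51332
[q^16] f(1)=1,f(2)=16,f(4)=256,f(8)=4096,f(16)=65536 ⇒ 69905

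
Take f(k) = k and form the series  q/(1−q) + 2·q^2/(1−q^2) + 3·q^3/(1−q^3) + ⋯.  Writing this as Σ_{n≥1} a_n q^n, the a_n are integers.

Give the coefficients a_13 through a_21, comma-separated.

n=13: 1·13 13·1  f→[1+13]=14
q^14  k|14↦f(k): 1:1 2:2 7:7 14:14  a_14=24
[q^15] f(15)=15,f(5)=5,f(3)=3,f(1)=1 ⇒ 24
n=16: 1·16 2·8 4·4 8·2 16·1  f→[1+2+4+8+16]=31
q^17  k|17↦f(k): 17:17 1:1  a_17=18
n=18: 18·1 9·2 6·3 3·6 2·9 1·18  f→[18+9+6+3+2+1]=39
q^19  k|19↦f(k): 19:19 1:1  a_19=20
n=20: 1·20 2·10 4·5 5·4 10·2 20·1  f→[1+2+4+5+10+20]=42
q^21  k|21↦f(k): 1:1 3:3 7:7 21:21  a_21=32

14, 24, 24, 31, 18, 39, 20, 42, 32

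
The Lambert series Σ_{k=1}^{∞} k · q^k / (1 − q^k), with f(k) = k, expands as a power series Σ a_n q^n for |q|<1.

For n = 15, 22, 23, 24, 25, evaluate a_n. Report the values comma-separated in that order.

q^15  k|15↦f(k): 1:1 3:3 5:5 15:15  a_15=24
[q^22] f(22)=22,f(11)=11,f(2)=2,f(1)=1 ⇒ 36
q^23  k|23↦f(k): 23:23 1:1  a_23=24
d|24:{1,2,3,4,6,8,12,24}  Σf=1+2+3+4+6+8+12+24=60
n=25: 25·1 5·5 1·25  f→[25+5+1]=31

24, 36, 24, 60, 31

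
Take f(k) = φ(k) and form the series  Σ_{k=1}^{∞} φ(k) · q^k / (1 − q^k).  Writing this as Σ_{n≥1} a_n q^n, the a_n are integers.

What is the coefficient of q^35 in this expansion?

n=35: 1·35 5·7 7·5 35·1  φ→[1+4+6+24]=35

a_35 = 35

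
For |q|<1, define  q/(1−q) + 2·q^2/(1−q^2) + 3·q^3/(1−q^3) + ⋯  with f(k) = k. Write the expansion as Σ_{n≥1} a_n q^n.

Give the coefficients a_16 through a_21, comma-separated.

31, 18, 39, 20, 42, 32

[q^16] f(16)=16,f(8)=8,f(4)=4,f(2)=2,f(1)=1 ⇒ 31
[q^17] f(17)=17,f(1)=1 ⇒ 18
q^18  k|18↦f(k): 1:1 2:2 3:3 6:6 9:9 18:18  a_18=39
d|19:{1,19}  Σf=1+19=20
[q^20] f(1)=1,f(2)=2,f(4)=4,f(5)=5,f(10)=10,f(20)=20 ⇒ 42
q^21  k|21↦f(k): 21:21 7:7 3:3 1:1  a_21=32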